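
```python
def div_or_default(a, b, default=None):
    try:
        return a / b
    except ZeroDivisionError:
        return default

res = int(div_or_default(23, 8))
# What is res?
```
2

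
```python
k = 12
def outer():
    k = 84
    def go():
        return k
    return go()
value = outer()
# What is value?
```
84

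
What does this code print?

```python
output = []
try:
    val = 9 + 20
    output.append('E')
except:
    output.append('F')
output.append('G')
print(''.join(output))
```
EG

No exception, try block completes normally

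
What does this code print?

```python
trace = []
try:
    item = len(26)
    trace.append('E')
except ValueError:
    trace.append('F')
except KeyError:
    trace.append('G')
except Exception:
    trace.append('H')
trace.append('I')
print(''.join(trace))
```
HI

TypeError not specifically caught, falls to Exception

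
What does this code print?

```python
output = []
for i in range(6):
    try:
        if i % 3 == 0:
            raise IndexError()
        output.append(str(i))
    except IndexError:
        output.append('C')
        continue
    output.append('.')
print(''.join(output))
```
C1.2.C4.5.

continue in except skips rest of loop body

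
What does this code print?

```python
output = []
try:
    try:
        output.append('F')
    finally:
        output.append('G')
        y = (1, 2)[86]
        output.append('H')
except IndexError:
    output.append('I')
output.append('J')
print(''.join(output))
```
FGIJ

Exception in inner finally caught by outer except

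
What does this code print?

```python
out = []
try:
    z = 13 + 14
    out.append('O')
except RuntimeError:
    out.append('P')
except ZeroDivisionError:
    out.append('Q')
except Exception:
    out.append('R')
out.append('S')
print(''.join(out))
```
OS

No exception, try block completes normally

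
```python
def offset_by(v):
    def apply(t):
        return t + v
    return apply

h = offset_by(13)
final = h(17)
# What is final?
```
30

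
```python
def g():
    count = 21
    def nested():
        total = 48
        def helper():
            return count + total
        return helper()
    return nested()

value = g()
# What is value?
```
69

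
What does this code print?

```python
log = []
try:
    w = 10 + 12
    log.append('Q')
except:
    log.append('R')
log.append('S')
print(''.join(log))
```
QS

No exception, try block completes normally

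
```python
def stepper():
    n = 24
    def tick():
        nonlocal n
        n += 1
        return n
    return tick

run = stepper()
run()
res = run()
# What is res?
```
26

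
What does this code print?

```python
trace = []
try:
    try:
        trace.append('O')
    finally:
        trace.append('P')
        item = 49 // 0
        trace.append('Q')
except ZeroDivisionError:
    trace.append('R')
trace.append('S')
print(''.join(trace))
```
OPRS

Exception in inner finally caught by outer except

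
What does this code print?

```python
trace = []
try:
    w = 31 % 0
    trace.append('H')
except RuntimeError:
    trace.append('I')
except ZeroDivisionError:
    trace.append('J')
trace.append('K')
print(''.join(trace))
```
JK

ZeroDivisionError is caught by its specific handler, not RuntimeError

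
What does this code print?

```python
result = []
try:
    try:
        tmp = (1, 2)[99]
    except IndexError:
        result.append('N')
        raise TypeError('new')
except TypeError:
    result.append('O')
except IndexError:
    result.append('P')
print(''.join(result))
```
NO

New TypeError raised, caught by outer TypeError handler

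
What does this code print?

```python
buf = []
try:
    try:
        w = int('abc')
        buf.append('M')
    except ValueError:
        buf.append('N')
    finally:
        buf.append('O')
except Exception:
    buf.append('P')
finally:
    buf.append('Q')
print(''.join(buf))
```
NOQ

Both finally blocks run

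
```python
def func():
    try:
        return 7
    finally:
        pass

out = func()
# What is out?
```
7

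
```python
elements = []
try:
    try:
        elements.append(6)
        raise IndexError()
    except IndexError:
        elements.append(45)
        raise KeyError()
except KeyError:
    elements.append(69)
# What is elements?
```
[6, 45, 69]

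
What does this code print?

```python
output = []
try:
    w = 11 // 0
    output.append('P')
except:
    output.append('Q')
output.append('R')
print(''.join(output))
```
QR

Exception raised in try, caught by bare except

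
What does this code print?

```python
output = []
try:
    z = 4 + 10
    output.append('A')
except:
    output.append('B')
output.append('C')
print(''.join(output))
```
AC

No exception, try block completes normally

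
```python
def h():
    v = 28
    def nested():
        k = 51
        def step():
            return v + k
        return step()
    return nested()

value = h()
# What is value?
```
79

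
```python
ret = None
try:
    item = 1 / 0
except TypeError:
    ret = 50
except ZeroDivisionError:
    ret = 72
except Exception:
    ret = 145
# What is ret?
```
72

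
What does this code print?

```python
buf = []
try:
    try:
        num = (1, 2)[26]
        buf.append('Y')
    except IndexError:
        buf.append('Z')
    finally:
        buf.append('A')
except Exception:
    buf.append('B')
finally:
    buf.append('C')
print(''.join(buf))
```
ZAC

Both finally blocks run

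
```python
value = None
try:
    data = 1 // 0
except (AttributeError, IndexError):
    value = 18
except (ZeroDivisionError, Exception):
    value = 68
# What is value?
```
68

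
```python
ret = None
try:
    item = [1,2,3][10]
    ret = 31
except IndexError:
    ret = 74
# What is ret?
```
74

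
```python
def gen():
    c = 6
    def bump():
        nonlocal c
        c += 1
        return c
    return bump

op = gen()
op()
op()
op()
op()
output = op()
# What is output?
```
11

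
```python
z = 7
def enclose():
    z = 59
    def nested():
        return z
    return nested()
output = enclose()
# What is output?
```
59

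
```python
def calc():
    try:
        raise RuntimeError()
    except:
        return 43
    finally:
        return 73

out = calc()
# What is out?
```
73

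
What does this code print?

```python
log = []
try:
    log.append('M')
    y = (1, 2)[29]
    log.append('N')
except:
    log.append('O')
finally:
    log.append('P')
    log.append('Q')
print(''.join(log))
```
MOPQ

Code before exception runs, then except, then all of finally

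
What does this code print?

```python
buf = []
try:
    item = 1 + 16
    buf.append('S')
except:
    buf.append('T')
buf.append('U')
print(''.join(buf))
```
SU

No exception, try block completes normally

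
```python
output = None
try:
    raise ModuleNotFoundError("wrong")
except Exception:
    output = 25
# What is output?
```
25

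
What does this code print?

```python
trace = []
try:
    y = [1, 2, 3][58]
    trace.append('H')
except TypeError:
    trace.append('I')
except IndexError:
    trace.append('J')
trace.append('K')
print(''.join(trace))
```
JK

IndexError is caught by its specific handler, not TypeError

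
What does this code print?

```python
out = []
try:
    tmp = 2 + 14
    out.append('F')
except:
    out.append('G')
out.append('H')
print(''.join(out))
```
FH

No exception, try block completes normally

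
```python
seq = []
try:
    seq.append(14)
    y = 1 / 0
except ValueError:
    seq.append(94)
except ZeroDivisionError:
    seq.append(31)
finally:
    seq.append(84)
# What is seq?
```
[14, 31, 84]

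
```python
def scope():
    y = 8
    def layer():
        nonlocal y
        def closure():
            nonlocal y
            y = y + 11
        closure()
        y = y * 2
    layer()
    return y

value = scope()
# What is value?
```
38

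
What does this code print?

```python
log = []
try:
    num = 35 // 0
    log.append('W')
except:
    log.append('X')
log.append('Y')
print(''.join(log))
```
XY

Exception raised in try, caught by bare except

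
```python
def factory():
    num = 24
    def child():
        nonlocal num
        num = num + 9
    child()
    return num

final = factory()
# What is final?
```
33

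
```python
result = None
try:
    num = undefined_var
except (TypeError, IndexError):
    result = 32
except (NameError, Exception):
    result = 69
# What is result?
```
69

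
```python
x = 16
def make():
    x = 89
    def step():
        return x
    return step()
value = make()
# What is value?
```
89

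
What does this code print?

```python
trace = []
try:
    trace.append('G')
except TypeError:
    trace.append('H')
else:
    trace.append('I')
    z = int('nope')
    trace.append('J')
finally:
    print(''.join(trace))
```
GI

Try succeeds, else appends 'I', ValueError in else is uncaught, finally prints before exception propagates ('J' never appended)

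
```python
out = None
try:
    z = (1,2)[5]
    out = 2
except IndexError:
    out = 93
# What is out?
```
93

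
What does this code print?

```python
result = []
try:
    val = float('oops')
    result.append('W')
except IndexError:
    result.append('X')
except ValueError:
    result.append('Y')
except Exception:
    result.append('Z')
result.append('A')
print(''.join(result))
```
YA

ValueError matches before generic Exception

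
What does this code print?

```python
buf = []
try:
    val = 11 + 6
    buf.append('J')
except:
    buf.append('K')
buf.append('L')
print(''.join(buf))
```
JL

No exception, try block completes normally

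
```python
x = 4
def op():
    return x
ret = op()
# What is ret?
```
4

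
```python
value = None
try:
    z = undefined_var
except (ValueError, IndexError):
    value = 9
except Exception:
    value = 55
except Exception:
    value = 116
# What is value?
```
55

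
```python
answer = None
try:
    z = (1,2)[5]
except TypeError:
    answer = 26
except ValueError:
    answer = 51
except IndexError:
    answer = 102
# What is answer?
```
102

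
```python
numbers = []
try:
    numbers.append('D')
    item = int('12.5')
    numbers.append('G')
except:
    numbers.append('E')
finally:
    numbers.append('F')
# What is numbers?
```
['D', 'E', 'F']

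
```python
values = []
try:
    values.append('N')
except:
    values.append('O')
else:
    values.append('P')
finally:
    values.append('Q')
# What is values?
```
['N', 'P', 'Q']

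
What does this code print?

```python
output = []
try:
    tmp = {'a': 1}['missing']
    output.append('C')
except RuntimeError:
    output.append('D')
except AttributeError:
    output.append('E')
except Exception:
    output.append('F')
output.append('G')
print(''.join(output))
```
FG

KeyError not specifically caught, falls to Exception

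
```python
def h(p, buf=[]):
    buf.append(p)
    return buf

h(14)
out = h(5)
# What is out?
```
[14, 5]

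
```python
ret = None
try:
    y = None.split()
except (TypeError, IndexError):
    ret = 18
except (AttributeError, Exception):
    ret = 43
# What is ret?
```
43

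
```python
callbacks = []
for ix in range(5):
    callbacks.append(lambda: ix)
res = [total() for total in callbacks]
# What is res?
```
[4, 4, 4, 4, 4]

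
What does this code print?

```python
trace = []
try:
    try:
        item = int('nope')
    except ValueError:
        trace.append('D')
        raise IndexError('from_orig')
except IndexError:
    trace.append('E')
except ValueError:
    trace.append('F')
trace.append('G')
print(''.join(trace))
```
DEG

IndexError raised and caught, original ValueError not re-raised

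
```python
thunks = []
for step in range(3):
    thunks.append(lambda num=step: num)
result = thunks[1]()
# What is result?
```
1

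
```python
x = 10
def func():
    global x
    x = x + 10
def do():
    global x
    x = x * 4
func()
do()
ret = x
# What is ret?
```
80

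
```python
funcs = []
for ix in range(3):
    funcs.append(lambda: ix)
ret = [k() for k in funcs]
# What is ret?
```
[2, 2, 2]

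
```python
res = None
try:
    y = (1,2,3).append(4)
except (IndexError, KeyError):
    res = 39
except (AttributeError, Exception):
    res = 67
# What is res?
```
67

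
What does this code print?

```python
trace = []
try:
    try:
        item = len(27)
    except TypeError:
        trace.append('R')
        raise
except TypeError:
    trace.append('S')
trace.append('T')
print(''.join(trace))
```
RST

raise without argument re-raises current exception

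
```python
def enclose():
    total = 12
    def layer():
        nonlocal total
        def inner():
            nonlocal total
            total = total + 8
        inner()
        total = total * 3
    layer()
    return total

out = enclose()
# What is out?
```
60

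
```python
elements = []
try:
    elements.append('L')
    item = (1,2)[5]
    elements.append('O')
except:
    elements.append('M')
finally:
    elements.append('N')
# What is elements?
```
['L', 'M', 'N']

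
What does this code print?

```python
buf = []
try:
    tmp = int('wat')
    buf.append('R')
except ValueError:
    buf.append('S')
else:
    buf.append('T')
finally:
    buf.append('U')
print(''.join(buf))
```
SU

Exception: except runs, else skipped, finally runs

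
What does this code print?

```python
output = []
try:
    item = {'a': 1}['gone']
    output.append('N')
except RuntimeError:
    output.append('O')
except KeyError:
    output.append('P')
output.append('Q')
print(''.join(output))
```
PQ

KeyError is caught by its specific handler, not RuntimeError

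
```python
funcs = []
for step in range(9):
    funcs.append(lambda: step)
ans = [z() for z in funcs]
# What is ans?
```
[8, 8, 8, 8, 8, 8, 8, 8, 8]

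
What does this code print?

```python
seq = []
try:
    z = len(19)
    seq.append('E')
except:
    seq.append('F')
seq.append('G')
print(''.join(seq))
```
FG

Exception raised in try, caught by bare except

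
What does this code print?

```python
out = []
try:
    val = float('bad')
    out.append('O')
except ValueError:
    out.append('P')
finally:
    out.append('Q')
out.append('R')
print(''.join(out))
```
PQR

finally always runs, even after exception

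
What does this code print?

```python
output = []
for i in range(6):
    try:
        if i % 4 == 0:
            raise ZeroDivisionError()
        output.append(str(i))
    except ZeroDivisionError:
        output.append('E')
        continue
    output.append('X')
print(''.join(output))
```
E1X2X3XE5X

continue in except skips rest of loop body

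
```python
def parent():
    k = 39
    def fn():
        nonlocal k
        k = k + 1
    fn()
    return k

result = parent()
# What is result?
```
40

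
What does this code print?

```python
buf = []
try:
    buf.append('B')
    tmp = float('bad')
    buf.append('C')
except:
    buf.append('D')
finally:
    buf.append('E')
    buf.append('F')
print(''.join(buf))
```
BDEF

Code before exception runs, then except, then all of finally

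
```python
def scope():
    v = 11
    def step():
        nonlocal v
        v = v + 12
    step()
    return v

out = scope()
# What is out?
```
23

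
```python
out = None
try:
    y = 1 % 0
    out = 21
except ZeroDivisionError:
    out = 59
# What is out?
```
59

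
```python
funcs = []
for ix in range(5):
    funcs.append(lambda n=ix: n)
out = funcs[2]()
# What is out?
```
2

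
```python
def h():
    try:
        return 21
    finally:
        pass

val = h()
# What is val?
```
21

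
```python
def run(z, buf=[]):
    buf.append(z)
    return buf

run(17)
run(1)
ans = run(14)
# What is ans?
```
[17, 1, 14]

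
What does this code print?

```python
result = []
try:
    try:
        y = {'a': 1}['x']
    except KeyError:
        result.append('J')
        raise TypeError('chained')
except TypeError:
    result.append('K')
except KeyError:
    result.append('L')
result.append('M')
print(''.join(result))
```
JKM

TypeError raised and caught, original KeyError not re-raised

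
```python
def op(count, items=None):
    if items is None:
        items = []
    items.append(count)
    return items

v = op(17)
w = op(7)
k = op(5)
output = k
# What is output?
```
[5]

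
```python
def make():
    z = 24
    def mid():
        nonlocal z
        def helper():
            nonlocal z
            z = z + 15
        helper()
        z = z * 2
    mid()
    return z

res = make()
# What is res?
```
78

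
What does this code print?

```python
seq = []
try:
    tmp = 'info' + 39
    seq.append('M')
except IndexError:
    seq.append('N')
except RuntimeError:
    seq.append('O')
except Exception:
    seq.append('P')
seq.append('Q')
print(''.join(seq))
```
PQ

TypeError not specifically caught, falls to Exception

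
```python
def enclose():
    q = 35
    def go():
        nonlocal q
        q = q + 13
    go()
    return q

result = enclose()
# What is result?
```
48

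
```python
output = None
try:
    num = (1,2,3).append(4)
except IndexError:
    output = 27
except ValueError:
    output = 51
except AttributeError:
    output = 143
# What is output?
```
143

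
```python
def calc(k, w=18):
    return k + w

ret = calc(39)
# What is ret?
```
57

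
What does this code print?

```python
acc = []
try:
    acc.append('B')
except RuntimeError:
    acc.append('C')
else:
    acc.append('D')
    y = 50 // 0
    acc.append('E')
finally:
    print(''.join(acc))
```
BD

Try succeeds, else appends 'D', ZeroDivisionError in else is uncaught, finally prints before exception propagates ('E' never appended)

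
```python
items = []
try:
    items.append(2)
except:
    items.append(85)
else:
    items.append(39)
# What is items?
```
[2, 39]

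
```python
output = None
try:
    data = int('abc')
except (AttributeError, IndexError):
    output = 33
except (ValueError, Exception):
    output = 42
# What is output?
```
42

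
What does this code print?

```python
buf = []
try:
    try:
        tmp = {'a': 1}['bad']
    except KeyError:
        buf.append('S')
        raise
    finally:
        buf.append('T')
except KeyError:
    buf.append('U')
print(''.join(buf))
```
STU

finally runs before re-raised exception propagates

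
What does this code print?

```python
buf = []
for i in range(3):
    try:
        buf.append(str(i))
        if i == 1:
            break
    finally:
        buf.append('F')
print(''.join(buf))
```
0F1F

finally runs even when breaking out of loop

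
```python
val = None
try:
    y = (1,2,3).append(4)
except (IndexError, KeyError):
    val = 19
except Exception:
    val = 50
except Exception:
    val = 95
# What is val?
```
50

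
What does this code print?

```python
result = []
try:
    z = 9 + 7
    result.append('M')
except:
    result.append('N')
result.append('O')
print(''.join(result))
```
MO

No exception, try block completes normally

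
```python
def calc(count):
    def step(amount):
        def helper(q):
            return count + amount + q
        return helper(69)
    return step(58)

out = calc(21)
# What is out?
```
148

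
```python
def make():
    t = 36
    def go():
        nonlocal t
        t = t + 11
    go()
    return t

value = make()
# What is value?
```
47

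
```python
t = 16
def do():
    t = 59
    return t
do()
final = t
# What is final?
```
16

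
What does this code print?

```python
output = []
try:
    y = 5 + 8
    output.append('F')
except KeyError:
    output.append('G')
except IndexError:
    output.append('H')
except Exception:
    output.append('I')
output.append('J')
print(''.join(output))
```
FJ

No exception, try block completes normally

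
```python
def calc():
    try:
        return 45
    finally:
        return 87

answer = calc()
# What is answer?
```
87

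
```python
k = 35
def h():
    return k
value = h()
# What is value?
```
35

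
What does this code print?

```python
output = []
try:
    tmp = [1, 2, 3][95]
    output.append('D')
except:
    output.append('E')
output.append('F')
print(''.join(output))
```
EF

Exception raised in try, caught by bare except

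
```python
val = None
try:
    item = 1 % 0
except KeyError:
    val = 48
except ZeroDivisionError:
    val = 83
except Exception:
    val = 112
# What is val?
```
83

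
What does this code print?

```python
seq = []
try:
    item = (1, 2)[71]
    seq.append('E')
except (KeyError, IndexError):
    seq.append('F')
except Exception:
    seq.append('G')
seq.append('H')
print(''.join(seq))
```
FH

IndexError matches tuple containing it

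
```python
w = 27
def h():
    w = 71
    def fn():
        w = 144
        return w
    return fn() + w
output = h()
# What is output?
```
215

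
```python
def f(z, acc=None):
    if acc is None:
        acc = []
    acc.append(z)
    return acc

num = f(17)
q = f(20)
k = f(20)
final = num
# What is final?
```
[17]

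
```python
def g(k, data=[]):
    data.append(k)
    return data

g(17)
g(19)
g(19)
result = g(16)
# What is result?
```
[17, 19, 19, 16]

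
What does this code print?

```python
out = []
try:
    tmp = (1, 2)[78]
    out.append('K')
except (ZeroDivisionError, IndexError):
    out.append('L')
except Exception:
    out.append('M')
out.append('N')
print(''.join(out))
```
LN

IndexError matches tuple containing it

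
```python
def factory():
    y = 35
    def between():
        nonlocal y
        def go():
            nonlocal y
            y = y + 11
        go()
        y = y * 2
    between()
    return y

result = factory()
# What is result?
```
92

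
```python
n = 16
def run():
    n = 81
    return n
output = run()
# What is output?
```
81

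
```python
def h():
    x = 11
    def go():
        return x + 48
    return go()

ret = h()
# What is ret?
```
59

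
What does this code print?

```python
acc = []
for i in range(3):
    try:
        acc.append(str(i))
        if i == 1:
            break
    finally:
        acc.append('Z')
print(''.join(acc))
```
0Z1Z

finally runs even when breaking out of loop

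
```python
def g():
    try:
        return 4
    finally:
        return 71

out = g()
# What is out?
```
71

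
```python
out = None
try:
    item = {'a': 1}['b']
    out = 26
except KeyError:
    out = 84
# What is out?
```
84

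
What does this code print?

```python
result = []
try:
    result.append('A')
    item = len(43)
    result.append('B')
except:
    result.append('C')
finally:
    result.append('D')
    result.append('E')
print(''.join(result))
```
ACDE

Code before exception runs, then except, then all of finally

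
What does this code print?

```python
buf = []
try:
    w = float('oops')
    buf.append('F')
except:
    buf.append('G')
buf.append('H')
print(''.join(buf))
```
GH

Exception raised in try, caught by bare except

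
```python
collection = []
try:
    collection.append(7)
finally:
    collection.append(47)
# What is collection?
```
[7, 47]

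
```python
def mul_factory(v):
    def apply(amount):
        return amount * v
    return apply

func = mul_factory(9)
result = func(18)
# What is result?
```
162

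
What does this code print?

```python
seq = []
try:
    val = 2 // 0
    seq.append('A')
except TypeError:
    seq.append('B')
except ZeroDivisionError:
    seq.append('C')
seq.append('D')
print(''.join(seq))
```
CD

ZeroDivisionError is caught by its specific handler, not TypeError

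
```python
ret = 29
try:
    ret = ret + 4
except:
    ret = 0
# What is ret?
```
33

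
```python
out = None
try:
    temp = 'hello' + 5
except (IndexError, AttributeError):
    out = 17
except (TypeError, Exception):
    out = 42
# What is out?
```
42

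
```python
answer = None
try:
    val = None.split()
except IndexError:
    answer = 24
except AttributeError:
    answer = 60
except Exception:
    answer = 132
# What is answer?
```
60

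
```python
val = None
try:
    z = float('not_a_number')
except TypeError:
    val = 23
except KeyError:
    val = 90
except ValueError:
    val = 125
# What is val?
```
125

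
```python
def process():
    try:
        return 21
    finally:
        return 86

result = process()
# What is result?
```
86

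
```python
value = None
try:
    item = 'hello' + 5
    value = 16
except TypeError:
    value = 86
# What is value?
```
86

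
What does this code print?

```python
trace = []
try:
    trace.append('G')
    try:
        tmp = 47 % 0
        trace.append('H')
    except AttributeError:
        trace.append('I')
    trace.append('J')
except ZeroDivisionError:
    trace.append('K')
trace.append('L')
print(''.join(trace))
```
GKL

Inner handler doesn't match, propagates to outer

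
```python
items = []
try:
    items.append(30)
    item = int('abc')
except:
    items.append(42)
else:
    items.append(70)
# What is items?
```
[30, 42]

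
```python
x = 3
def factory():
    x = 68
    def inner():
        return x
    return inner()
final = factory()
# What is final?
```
68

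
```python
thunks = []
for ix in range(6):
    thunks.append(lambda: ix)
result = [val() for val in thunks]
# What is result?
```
[5, 5, 5, 5, 5, 5]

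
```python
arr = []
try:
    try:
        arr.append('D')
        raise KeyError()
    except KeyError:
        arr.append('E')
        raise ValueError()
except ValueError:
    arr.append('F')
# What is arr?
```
['D', 'E', 'F']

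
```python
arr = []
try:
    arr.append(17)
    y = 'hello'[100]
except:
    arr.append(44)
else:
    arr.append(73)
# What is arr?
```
[17, 44]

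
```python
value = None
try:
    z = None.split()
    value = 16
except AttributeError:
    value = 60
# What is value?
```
60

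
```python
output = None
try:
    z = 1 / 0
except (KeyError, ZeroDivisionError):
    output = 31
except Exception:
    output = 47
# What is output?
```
31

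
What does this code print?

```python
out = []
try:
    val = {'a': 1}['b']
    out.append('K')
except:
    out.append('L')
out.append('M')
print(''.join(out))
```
LM

Exception raised in try, caught by bare except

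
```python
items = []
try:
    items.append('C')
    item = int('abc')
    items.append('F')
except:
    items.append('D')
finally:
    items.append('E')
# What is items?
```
['C', 'D', 'E']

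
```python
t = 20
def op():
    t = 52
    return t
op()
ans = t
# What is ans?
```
20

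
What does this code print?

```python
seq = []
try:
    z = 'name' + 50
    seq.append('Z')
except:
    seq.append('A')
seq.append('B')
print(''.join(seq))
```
AB

Exception raised in try, caught by bare except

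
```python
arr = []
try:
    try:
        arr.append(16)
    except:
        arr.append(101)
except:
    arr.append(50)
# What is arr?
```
[16]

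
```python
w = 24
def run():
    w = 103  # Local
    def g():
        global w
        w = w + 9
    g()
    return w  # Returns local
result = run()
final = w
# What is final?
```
33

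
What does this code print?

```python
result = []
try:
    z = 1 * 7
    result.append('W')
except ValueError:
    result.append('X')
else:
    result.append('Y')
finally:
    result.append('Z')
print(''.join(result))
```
WYZ

else runs before finally when no exception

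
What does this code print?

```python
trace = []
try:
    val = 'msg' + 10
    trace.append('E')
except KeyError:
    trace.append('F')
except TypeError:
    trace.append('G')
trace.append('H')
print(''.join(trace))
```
GH

TypeError is caught by its specific handler, not KeyError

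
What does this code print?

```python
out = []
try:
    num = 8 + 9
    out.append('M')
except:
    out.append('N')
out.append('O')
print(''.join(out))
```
MO

No exception, try block completes normally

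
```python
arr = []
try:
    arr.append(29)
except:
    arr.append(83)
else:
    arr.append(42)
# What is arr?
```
[29, 42]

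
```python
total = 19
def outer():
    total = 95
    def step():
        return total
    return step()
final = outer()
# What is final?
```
95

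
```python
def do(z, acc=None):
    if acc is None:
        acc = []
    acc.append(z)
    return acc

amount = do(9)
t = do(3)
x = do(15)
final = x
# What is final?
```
[15]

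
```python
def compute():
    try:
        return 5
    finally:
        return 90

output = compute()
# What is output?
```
90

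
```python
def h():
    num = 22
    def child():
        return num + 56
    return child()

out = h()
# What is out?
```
78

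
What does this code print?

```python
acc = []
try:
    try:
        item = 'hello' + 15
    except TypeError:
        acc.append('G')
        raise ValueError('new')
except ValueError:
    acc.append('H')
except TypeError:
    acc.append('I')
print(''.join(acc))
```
GH

New ValueError raised, caught by outer ValueError handler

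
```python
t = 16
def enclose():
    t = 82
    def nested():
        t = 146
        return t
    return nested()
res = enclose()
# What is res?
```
146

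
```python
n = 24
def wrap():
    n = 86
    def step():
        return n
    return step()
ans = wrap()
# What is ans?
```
86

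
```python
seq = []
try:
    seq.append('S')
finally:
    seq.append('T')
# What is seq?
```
['S', 'T']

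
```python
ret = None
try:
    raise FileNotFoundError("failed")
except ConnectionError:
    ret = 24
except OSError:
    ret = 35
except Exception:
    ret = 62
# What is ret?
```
35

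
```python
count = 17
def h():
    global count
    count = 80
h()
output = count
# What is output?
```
80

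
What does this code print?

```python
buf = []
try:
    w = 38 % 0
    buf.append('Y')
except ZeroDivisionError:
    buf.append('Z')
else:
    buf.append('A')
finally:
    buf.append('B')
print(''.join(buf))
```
ZB

Exception: except runs, else skipped, finally runs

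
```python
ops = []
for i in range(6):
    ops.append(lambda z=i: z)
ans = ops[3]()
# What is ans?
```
3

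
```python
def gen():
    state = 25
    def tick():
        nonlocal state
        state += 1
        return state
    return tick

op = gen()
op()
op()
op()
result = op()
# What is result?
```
29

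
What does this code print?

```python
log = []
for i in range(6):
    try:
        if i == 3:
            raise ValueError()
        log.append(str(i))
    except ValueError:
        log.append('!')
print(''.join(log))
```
012!45

Exception on i=3 caught, loop continues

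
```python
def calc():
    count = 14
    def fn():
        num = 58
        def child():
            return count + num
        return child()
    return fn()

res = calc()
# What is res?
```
72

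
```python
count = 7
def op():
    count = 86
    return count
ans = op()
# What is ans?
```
86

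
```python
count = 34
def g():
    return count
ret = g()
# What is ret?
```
34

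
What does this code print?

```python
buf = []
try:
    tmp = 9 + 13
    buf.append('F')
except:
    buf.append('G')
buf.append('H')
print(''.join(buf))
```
FH

No exception, try block completes normally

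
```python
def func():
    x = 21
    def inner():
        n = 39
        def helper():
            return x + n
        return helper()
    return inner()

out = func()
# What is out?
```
60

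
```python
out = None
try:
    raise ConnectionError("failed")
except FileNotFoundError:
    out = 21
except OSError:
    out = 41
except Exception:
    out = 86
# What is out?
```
41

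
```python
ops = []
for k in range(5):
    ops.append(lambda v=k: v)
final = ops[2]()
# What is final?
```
2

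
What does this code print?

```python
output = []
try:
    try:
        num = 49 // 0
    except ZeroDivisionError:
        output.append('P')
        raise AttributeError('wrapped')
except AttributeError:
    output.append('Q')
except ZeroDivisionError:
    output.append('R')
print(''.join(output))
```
PQ

New AttributeError raised, caught by outer AttributeError handler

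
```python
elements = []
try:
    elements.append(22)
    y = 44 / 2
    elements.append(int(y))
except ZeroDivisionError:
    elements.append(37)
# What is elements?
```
[22, 22]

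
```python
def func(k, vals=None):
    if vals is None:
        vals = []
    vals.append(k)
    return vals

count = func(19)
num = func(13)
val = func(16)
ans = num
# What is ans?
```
[13]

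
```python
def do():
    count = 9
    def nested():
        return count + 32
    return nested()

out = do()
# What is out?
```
41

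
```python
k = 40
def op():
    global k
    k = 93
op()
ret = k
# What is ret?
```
93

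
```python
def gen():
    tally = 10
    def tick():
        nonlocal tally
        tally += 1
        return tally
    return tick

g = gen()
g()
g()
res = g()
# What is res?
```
13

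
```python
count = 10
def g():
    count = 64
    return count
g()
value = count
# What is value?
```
10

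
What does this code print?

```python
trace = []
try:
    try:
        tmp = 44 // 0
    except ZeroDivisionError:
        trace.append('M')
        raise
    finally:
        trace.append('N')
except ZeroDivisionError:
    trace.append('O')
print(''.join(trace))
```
MNO

finally runs before re-raised exception propagates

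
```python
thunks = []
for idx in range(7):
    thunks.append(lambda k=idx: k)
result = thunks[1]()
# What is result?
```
1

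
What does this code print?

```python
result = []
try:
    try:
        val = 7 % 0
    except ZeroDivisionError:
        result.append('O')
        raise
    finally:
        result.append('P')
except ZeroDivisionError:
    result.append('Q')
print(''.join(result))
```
OPQ

finally runs before re-raised exception propagates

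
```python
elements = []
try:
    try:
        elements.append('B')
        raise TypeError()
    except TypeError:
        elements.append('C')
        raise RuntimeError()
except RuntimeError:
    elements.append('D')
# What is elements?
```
['B', 'C', 'D']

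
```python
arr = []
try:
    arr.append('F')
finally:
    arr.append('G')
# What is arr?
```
['F', 'G']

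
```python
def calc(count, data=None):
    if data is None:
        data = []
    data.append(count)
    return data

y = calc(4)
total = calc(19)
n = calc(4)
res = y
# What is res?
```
[4]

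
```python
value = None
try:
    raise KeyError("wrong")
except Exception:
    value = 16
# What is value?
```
16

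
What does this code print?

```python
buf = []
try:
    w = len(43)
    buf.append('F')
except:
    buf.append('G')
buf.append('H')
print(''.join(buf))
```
GH

Exception raised in try, caught by bare except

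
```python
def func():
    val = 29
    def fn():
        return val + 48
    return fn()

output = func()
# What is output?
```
77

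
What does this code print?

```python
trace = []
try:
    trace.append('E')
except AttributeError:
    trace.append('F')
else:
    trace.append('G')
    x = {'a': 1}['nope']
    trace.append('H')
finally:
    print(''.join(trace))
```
EG

Try succeeds, else appends 'G', KeyError in else is uncaught, finally prints before exception propagates ('H' never appended)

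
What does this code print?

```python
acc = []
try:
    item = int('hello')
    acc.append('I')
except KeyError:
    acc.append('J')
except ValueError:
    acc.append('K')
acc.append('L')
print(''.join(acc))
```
KL

ValueError is caught by its specific handler, not KeyError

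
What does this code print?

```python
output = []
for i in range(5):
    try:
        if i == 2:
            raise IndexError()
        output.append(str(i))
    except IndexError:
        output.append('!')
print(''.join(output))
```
01!34

Exception on i=2 caught, loop continues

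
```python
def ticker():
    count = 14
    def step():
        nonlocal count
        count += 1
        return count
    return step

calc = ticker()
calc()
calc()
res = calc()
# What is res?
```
17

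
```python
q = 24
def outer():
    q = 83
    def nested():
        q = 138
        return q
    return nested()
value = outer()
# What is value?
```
138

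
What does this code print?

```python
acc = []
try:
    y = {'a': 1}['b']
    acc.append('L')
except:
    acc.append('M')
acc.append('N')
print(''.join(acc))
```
MN

Exception raised in try, caught by bare except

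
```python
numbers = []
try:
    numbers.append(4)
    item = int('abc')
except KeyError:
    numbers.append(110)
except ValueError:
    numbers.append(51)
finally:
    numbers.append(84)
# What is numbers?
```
[4, 51, 84]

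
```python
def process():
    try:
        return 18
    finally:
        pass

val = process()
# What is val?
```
18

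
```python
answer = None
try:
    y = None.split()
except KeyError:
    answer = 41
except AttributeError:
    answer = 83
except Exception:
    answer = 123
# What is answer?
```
83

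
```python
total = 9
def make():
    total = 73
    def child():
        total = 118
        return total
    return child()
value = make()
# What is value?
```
118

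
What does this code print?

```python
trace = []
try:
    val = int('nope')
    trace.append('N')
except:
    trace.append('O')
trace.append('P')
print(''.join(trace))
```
OP

Exception raised in try, caught by bare except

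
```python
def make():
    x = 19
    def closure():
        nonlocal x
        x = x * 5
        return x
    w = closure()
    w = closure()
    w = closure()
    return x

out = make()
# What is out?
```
2375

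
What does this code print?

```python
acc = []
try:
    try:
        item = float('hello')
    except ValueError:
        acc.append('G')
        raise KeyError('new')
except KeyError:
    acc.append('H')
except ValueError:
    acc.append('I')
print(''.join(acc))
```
GH

New KeyError raised, caught by outer KeyError handler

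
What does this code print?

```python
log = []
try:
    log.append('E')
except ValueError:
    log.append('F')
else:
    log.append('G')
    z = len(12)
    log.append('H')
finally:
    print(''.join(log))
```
EG

Try succeeds, else appends 'G', TypeError in else is uncaught, finally prints before exception propagates ('H' never appended)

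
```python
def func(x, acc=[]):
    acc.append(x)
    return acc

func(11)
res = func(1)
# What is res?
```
[11, 1]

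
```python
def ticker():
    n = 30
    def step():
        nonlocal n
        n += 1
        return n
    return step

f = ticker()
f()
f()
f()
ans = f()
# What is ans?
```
34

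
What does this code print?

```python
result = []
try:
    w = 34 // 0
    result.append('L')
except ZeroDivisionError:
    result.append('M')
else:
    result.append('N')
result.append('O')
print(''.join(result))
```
MO

else block skipped when exception is caught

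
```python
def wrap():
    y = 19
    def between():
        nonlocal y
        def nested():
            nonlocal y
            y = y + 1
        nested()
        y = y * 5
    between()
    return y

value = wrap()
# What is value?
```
100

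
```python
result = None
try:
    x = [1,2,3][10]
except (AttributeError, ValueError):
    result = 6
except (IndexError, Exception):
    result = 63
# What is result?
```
63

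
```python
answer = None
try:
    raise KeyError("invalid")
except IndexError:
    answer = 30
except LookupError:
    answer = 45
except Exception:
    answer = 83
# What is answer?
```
45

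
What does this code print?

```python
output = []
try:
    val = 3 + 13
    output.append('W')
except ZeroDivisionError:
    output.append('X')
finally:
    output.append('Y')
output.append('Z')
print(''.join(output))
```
WYZ

finally runs after normal execution too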